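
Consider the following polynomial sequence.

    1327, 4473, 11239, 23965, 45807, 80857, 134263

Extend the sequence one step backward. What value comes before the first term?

157

First differences: 3146  6766  12726  21842  35050  53406
Second differences: 3620  5960  9116  13208  18356
Third differences: 2340  3156  4092  5148
Fourth differences: 816  936  1056
Fifth differences: 120  120
The fifth differences are constant at 120.
Work back: 816 − 120 = 696;  2340 − 696 = 1644;  3620 − 1644 = 1976;  3146 − 1976 = 1170;  1327 − 1170 = 157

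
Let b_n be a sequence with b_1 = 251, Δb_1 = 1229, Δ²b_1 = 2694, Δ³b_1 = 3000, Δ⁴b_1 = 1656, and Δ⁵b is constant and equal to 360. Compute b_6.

Build the table forward from the leading diagonal:
Fifth differences: 360, 360, 360, 360, 360, 360
Fourth differences: 1656, 2016, 2376, 2736, 3096, 3456
Third differences: 3000, 4656, 6672, 9048, 11784, 14880
Second differences: 2694, 5694, 10350, 17022, 26070, 37854
First differences: 1229, 3923, 9617, 19967, 36989, 63059
b: 251, 1480, 5403, 15020, 34987, 71976

71976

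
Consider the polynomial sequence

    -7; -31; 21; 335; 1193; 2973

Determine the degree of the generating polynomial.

4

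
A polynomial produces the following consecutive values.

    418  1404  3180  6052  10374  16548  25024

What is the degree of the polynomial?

Δ: 986, 1776, 2872, 4322, 6174, 8476
Δ²: 790, 1096, 1450, 1852, 2302
Δ³: 306, 354, 402, 450
Δ⁴: 48, 48, 48
The fourth differences are constant, so the polynomial has degree 4.

4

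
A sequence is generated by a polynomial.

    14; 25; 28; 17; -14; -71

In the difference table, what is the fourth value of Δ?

D1: 11, 3, -11, -31, -57
D2: -8, -14, -20, -26
D3: -6, -6, -6

-31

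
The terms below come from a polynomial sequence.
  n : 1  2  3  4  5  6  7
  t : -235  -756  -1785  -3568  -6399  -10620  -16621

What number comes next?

-24840

D1: -521, -1029, -1783, -2831, -4221, -6001
D2: -508, -754, -1048, -1390, -1780
D3: -246, -294, -342, -390
D4: -48, -48, -48
Constant fourth difference = -48, so extend:
-390 − 48 = -438;  -1780 − 438 = -2218;  -6001 − 2218 = -8219;  -16621 − 8219 = -24840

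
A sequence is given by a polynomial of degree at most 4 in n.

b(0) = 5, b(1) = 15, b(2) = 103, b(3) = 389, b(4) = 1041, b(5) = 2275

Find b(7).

7593

Δ: 10, 88, 286, 652, 1234
Δ²: 78, 198, 366, 582
Δ³: 120, 168, 216
Δ⁴: 48, 48
Constant fourth difference = 48, so extend:
216 + 48 = 264;  582 + 264 = 846;  1234 + 846 = 2080;  2275 + 2080 = 4355
264 + 48 = 312;  846 + 312 = 1158;  2080 + 1158 = 3238;  4355 + 3238 = 7593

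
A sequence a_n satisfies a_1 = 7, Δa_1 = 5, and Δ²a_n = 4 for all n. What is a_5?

51

Build the table forward from the leading diagonal:
Second differences: 4  4  4  4  4
First differences: 5  9  13  17  21
a: 7  12  21  34  51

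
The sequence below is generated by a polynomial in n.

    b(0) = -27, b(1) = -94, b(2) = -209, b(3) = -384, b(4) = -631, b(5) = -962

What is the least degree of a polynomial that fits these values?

3

Δ: -67, -115, -175, -247, -331
Δ²: -48, -60, -72, -84
Δ³: -12, -12, -12
The third differences are constant, so the polynomial has degree 3.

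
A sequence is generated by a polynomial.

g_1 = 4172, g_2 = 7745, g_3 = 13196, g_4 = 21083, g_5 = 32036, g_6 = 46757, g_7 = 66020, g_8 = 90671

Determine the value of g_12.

262595

D1: 3573  5451  7887  10953  14721  19263  24651
D2: 1878  2436  3066  3768  4542  5388
D3: 558  630  702  774  846
D4: 72  72  72  72
The fourth differences are constant (72).
846 + 72 = 918;  5388 + 918 = 6306;  24651 + 6306 = 30957;  90671 + 30957 = 121628
918 + 72 = 990;  6306 + 990 = 7296;  30957 + 7296 = 38253;  121628 + 38253 = 159881
990 + 72 = 1062;  7296 + 1062 = 8358;  38253 + 8358 = 46611;  159881 + 46611 = 206492
1062 + 72 = 1134;  8358 + 1134 = 9492;  46611 + 9492 = 56103;  206492 + 56103 = 262595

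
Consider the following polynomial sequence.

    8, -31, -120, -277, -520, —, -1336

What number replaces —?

-867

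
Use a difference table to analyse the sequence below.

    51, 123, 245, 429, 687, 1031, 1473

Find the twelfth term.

5573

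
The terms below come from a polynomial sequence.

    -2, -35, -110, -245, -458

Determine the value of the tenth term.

-33 , -75 , -135 , -213
-42 , -60 , -78
-18 , -18
Constant third difference = -18, so extend:
-78 − 18 = -96;  -213 − 96 = -309;  -458 − 309 = -767
-96 − 18 = -114;  -309 − 114 = -423;  -767 − 423 = -1190
-114 − 18 = -132;  -423 − 132 = -555;  -1190 − 555 = -1745
-132 − 18 = -150;  -555 − 150 = -705;  -1745 − 705 = -2450
-150 − 18 = -168;  -705 − 168 = -873;  -2450 − 873 = -3323

-3323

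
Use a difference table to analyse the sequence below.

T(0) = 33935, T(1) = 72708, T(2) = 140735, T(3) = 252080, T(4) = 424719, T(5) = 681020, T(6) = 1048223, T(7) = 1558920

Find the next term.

38773, 68027, 111345, 172639, 256301, 367203, 510697
29254, 43318, 61294, 83662, 110902, 143494
14064, 17976, 22368, 27240, 32592
3912, 4392, 4872, 5352
480, 480, 480
Fifth differences constant at 480.
5352 + 480 = 5832;  32592 + 5832 = 38424;  143494 + 38424 = 181918;  510697 + 181918 = 692615;  1558920 + 692615 = 2251535

2251535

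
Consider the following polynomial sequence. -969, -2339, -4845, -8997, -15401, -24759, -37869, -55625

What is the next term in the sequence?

D1: -1370  -2506  -4152  -6404  -9358  -13110  -17756
D2: -1136  -1646  -2252  -2954  -3752  -4646
D3: -510  -606  -702  -798  -894
D4: -96  -96  -96  -96
Constant fourth difference = -96, so extend:
-894 − 96 = -990;  -4646 − 990 = -5636;  -17756 − 5636 = -23392;  -55625 − 23392 = -79017

-79017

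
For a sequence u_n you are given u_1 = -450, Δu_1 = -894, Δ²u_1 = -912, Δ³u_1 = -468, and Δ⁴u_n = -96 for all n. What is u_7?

-30294

Build the table forward from the leading diagonal:
Fourth differences: -96  -96  -96  -96  -96  -96  -96
Third differences: -468  -564  -660  -756  -852  -948  -1044
Second differences: -912  -1380  -1944  -2604  -3360  -4212  -5160
First differences: -894  -1806  -3186  -5130  -7734  -11094  -15306
u: -450  -1344  -3150  -6336  -11466  -19200  -30294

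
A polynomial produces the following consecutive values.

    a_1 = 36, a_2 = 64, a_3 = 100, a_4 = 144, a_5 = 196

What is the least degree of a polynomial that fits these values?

First differences: 28, 36, 44, 52
Second differences: 8, 8, 8
The second differences are constant, so the polynomial has degree 2.

2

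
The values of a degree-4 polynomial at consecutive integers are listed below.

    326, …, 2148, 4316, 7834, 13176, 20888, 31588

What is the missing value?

928

Using the last 6 terms:
First differences: 2168  3518  5342  7712  10700
Second differences: 1350  1824  2370  2988
Third differences: 474  546  618
Fourth differences: 72  72
Constant fourth difference = 72.
Extend backward: 474 − 72 = 402;  1350 − 402 = 948;  2168 − 948 = 1220;  2148 − 1220 = 928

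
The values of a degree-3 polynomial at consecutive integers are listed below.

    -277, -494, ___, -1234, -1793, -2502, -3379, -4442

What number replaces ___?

-807

Using the last 5 terms:
First differences: -559  -709  -877  -1063
Second differences: -150  -168  -186
Third differences: -18  -18
Constant third difference = -18.
Extend backward: -150 + 18 = -132;  -559 + 132 = -427;  -1234 + 427 = -807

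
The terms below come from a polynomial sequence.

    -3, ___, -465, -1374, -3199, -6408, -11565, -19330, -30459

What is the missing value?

-100

Using the last 7 terms:
D1: -909  -1825  -3209  -5157  -7765  -11129
D2: -916  -1384  -1948  -2608  -3364
D3: -468  -564  -660  -756
D4: -96  -96  -96
Constant fourth difference = -96.
Extend backward: -468 + 96 = -372;  -916 + 372 = -544;  -909 + 544 = -365;  -465 + 365 = -100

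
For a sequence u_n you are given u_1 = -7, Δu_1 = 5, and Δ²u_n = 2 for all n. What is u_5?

25

Build the table forward from the leading diagonal:
Δ²: 2  2  2  2  2
Δ: 5  7  9  11  13
u: -7  -2  5  14  25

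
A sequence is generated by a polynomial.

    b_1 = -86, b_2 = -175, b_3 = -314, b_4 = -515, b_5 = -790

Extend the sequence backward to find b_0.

-35

D1: -89  -139  -201  -275
D2: -50  -62  -74
D3: -12  -12
The third differences are constant at -12.
Work back: -50 + 12 = -38;  -89 + 38 = -51;  -86 + 51 = -35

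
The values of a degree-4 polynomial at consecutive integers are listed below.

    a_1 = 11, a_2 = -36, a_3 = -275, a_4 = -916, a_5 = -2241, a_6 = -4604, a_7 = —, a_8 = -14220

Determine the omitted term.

-8431

Using the first 6 terms:
First differences: -47  -239  -641  -1325  -2363
Second differences: -192  -402  -684  -1038
Third differences: -210  -282  -354
Fourth differences: -72  -72
Constant fourth difference = -72.
Extend forward: -354 − 72 = -426;  -1038 − 426 = -1464;  -2363 − 1464 = -3827;  -4604 − 3827 = -8431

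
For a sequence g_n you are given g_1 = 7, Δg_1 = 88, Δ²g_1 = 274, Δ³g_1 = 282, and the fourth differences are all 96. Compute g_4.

Build the table forward from the leading diagonal:
Fourth differences: 96, 96, 96, 96
Third differences: 282, 378, 474, 570
Second differences: 274, 556, 934, 1408
First differences: 88, 362, 918, 1852
g: 7, 95, 457, 1375

1375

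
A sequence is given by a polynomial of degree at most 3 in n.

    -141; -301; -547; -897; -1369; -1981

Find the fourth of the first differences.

D1: -160, -246, -350, -472, -612
D2: -86, -104, -122, -140
D3: -18, -18, -18

-472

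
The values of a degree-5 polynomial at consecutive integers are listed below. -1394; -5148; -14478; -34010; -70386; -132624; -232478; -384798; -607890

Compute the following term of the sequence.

Δ: -3754 , -9330 , -19532 , -36376 , -62238 , -99854 , -152320 , -223092
Δ²: -5576 , -10202 , -16844 , -25862 , -37616 , -52466 , -70772
Δ³: -4626 , -6642 , -9018 , -11754 , -14850 , -18306
Δ⁴: -2016 , -2376 , -2736 , -3096 , -3456
Δ⁵: -360 , -360 , -360 , -360
Fifth differences constant at -360.
-3456 − 360 = -3816;  -18306 − 3816 = -22122;  -70772 − 22122 = -92894;  -223092 − 92894 = -315986;  -607890 − 315986 = -923876

-923876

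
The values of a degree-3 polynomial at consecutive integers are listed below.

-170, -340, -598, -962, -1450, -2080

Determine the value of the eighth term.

First differences: -170, -258, -364, -488, -630
Second differences: -88, -106, -124, -142
Third differences: -18, -18, -18
Constant third difference = -18, so extend:
-142 − 18 = -160;  -630 − 160 = -790;  -2080 − 790 = -2870
-160 − 18 = -178;  -790 − 178 = -968;  -2870 − 968 = -3838

-3838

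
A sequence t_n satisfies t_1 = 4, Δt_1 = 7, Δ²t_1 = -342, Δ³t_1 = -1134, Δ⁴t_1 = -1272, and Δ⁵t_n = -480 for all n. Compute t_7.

-49724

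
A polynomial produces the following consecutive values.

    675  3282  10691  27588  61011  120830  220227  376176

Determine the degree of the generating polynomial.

5

2607, 7409, 16897, 33423, 59819, 99397, 155949
4802, 9488, 16526, 26396, 39578, 56552
4686, 7038, 9870, 13182, 16974
2352, 2832, 3312, 3792
480, 480, 480
The fifth differences are constant, so the polynomial has degree 5.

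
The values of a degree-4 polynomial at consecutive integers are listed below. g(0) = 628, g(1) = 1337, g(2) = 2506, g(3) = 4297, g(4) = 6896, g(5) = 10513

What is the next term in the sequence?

15382

D1: 709, 1169, 1791, 2599, 3617
D2: 460, 622, 808, 1018
D3: 162, 186, 210
D4: 24, 24
Fourth differences constant at 24.
210 + 24 = 234;  1018 + 234 = 1252;  3617 + 1252 = 4869;  10513 + 4869 = 15382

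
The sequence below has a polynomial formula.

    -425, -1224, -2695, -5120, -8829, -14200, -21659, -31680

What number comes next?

D1: -799  -1471  -2425  -3709  -5371  -7459  -10021
D2: -672  -954  -1284  -1662  -2088  -2562
D3: -282  -330  -378  -426  -474
D4: -48  -48  -48  -48
The fourth differences are constant (-48).
-474 − 48 = -522;  -2562 − 522 = -3084;  -10021 − 3084 = -13105;  -31680 − 13105 = -44785

-44785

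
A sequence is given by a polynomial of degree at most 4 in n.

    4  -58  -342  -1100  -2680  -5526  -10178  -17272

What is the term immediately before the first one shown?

0

Δ: -62  -284  -758  -1580  -2846  -4652  -7094
Δ²: -222  -474  -822  -1266  -1806  -2442
Δ³: -252  -348  -444  -540  -636
Δ⁴: -96  -96  -96  -96
The fourth differences are constant at -96.
Work back: -252 + 96 = -156;  -222 + 156 = -66;  -62 + 66 = 4;  4 − 4 = 0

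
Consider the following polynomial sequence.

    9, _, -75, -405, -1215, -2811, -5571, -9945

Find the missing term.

Using the last 6 terms:
D1: -330  -810  -1596  -2760  -4374
D2: -480  -786  -1164  -1614
D3: -306  -378  -450
D4: -72  -72
Constant fourth difference = -72.
Extend backward: -306 + 72 = -234;  -480 + 234 = -246;  -330 + 246 = -84;  -75 + 84 = 9

9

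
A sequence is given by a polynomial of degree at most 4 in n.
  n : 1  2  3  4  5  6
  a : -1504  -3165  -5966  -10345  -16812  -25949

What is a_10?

Δ: -1661 , -2801 , -4379 , -6467 , -9137
Δ²: -1140 , -1578 , -2088 , -2670
Δ³: -438 , -510 , -582
Δ⁴: -72 , -72
Fourth differences constant at -72.
-582 − 72 = -654;  -2670 − 654 = -3324;  -9137 − 3324 = -12461;  -25949 − 12461 = -38410
-654 − 72 = -726;  -3324 − 726 = -4050;  -12461 − 4050 = -16511;  -38410 − 16511 = -54921
-726 − 72 = -798;  -4050 − 798 = -4848;  -16511 − 4848 = -21359;  -54921 − 21359 = -76280
-798 − 72 = -870;  -4848 − 870 = -5718;  -21359 − 5718 = -27077;  -76280 − 27077 = -103357

-103357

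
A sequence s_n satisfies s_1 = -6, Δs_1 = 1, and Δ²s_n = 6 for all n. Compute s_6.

59

Build the table forward from the leading diagonal:
Second differences: 6, 6, 6, 6, 6, 6
First differences: 1, 7, 13, 19, 25, 31
s: -6, -5, 2, 15, 34, 59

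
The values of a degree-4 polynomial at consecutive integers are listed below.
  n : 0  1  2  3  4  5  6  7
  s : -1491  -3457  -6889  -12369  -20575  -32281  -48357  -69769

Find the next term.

Δ: -1966 , -3432 , -5480 , -8206 , -11706 , -16076 , -21412
Δ²: -1466 , -2048 , -2726 , -3500 , -4370 , -5336
Δ³: -582 , -678 , -774 , -870 , -966
Δ⁴: -96 , -96 , -96 , -96
The fourth differences are constant (-96).
-966 − 96 = -1062;  -5336 − 1062 = -6398;  -21412 − 6398 = -27810;  -69769 − 27810 = -97579

-97579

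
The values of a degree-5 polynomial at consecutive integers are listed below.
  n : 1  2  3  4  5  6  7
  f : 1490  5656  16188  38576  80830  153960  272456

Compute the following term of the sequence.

First differences: 4166  10532  22388  42254  73130  118496
Second differences: 6366  11856  19866  30876  45366
Third differences: 5490  8010  11010  14490
Fourth differences: 2520  3000  3480
Fifth differences: 480  480
Fifth differences constant at 480.
3480 + 480 = 3960;  14490 + 3960 = 18450;  45366 + 18450 = 63816;  118496 + 63816 = 182312;  272456 + 182312 = 454768

454768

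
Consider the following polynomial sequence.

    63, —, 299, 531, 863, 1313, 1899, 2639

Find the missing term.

149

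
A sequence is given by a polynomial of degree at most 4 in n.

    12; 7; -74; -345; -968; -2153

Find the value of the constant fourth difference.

-48

Δ: -5, -81, -271, -623, -1185
Δ²: -76, -190, -352, -562
Δ³: -114, -162, -210
Δ⁴: -48, -48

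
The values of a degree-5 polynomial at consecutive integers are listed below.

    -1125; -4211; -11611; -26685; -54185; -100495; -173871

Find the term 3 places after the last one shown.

-672075

-3086  -7400  -15074  -27500  -46310  -73376
-4314  -7674  -12426  -18810  -27066
-3360  -4752  -6384  -8256
-1392  -1632  -1872
-240  -240
Fifth differences constant at -240.
-1872 − 240 = -2112;  -8256 − 2112 = -10368;  -27066 − 10368 = -37434;  -73376 − 37434 = -110810;  -173871 − 110810 = -284681
-2112 − 240 = -2352;  -10368 − 2352 = -12720;  -37434 − 12720 = -50154;  -110810 − 50154 = -160964;  -284681 − 160964 = -445645
-2352 − 240 = -2592;  -12720 − 2592 = -15312;  -50154 − 15312 = -65466;  -160964 − 65466 = -226430;  -445645 − 226430 = -672075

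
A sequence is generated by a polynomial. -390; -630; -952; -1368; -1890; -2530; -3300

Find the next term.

-4212

First differences: -240 , -322 , -416 , -522 , -640 , -770
Second differences: -82 , -94 , -106 , -118 , -130
Third differences: -12 , -12 , -12 , -12
Third differences constant at -12.
-130 − 12 = -142;  -770 − 142 = -912;  -3300 − 912 = -4212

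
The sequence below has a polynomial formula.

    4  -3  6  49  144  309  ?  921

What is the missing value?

Using the first 6 terms:
First differences: -7, 9, 43, 95, 165
Second differences: 16, 34, 52, 70
Third differences: 18, 18, 18
Constant third difference = 18.
Extend forward: 70 + 18 = 88;  165 + 88 = 253;  309 + 253 = 562

562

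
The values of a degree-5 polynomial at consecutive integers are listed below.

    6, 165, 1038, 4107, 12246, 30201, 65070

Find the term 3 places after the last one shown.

Δ: 159, 873, 3069, 8139, 17955, 34869
Δ²: 714, 2196, 5070, 9816, 16914
Δ³: 1482, 2874, 4746, 7098
Δ⁴: 1392, 1872, 2352
Δ⁵: 480, 480
Fifth differences constant at 480.
2352 + 480 = 2832;  7098 + 2832 = 9930;  16914 + 9930 = 26844;  34869 + 26844 = 61713;  65070 + 61713 = 126783
2832 + 480 = 3312;  9930 + 3312 = 13242;  26844 + 13242 = 40086;  61713 + 40086 = 101799;  126783 + 101799 = 228582
3312 + 480 = 3792;  13242 + 3792 = 17034;  40086 + 17034 = 57120;  101799 + 57120 = 158919;  228582 + 158919 = 387501

387501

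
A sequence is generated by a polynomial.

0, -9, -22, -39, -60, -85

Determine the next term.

-9 , -13 , -17 , -21 , -25
-4 , -4 , -4 , -4
Second differences constant at -4.
-25 − 4 = -29;  -85 − 29 = -114

-114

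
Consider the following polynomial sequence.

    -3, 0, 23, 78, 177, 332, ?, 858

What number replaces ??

555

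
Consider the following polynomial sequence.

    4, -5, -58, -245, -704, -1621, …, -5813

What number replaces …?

-3230

Using the first 6 terms:
First differences: -9, -53, -187, -459, -917
Second differences: -44, -134, -272, -458
Third differences: -90, -138, -186
Fourth differences: -48, -48
Constant fourth difference = -48.
Extend forward: -186 − 48 = -234;  -458 − 234 = -692;  -917 − 692 = -1609;  -1621 − 1609 = -3230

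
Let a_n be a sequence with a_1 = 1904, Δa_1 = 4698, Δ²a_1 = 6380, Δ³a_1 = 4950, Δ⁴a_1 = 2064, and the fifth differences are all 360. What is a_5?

80840

Build the table forward from the leading diagonal:
Δ⁵: 360  360  360  360  360
Δ⁴: 2064  2424  2784  3144  3504
Δ³: 4950  7014  9438  12222  15366
Δ²: 6380  11330  18344  27782  40004
Δ: 4698  11078  22408  40752  68534
a: 1904  6602  17680  40088  80840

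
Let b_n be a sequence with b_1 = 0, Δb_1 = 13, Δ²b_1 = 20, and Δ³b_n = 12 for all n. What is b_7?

618

Build the table forward from the leading diagonal:
Third differences: 12  12  12  12  12  12  12
Second differences: 20  32  44  56  68  80  92
First differences: 13  33  65  109  165  233  313
b: 0  13  46  111  220  385  618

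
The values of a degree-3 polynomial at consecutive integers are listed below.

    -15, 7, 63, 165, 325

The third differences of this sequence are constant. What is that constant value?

12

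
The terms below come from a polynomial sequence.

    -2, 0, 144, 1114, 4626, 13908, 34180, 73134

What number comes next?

141414

D1: 2 , 144 , 970 , 3512 , 9282 , 20272 , 38954
D2: 142 , 826 , 2542 , 5770 , 10990 , 18682
D3: 684 , 1716 , 3228 , 5220 , 7692
D4: 1032 , 1512 , 1992 , 2472
D5: 480 , 480 , 480
Constant fifth difference = 480, so extend:
2472 + 480 = 2952;  7692 + 2952 = 10644;  18682 + 10644 = 29326;  38954 + 29326 = 68280;  73134 + 68280 = 141414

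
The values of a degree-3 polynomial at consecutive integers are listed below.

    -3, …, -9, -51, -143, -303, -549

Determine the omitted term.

1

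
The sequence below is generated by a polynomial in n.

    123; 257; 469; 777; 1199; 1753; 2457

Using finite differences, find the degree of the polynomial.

First differences: 134, 212, 308, 422, 554, 704
Second differences: 78, 96, 114, 132, 150
Third differences: 18, 18, 18, 18
The third differences are constant, so the polynomial has degree 3.

3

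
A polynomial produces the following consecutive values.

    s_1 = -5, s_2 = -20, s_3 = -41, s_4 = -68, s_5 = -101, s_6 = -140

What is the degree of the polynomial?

D1: -15, -21, -27, -33, -39
D2: -6, -6, -6, -6
The second differences are constant, so the polynomial has degree 2.

2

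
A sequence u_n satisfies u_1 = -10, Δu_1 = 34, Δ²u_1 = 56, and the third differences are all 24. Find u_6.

Build the table forward from the leading diagonal:
Δ³: 24, 24, 24, 24, 24, 24
Δ²: 56, 80, 104, 128, 152, 176
Δ: 34, 90, 170, 274, 402, 554
u: -10, 24, 114, 284, 558, 960

960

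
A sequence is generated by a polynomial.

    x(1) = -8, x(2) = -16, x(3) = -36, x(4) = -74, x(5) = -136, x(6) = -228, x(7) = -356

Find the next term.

D1: -8, -20, -38, -62, -92, -128
D2: -12, -18, -24, -30, -36
D3: -6, -6, -6, -6
Constant third difference = -6, so extend:
-36 − 6 = -42;  -128 − 42 = -170;  -356 − 170 = -526

-526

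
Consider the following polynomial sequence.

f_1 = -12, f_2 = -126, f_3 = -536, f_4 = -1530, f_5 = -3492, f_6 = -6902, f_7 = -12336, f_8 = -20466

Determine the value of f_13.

-131796

D1: -114 , -410 , -994 , -1962 , -3410 , -5434 , -8130
D2: -296 , -584 , -968 , -1448 , -2024 , -2696
D3: -288 , -384 , -480 , -576 , -672
D4: -96 , -96 , -96 , -96
Fourth differences constant at -96.
-672 − 96 = -768;  -2696 − 768 = -3464;  -8130 − 3464 = -11594;  -20466 − 11594 = -32060
-768 − 96 = -864;  -3464 − 864 = -4328;  -11594 − 4328 = -15922;  -32060 − 15922 = -47982
-864 − 96 = -960;  -4328 − 960 = -5288;  -15922 − 5288 = -21210;  -47982 − 21210 = -69192
-960 − 96 = -1056;  -5288 − 1056 = -6344;  -21210 − 6344 = -27554;  -69192 − 27554 = -96746
-1056 − 96 = -1152;  -6344 − 1152 = -7496;  -27554 − 7496 = -35050;  -96746 − 35050 = -131796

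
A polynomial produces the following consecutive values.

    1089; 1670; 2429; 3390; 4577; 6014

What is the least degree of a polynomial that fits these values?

First differences: 581, 759, 961, 1187, 1437
Second differences: 178, 202, 226, 250
Third differences: 24, 24, 24
The third differences are constant, so the polynomial has degree 3.

3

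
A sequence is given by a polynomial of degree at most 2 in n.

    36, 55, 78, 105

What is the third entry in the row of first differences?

27

First differences: 19, 23, 27
Second differences: 4, 4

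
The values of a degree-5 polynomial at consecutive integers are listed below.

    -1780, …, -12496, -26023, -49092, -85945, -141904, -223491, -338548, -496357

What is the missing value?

-5229

Using the last 8 terms:
Δ: -13527  -23069  -36853  -55959  -81587  -115057  -157809
Δ²: -9542  -13784  -19106  -25628  -33470  -42752
Δ³: -4242  -5322  -6522  -7842  -9282
Δ⁴: -1080  -1200  -1320  -1440
Δ⁵: -120  -120  -120
Constant fifth difference = -120.
Extend backward: -1080 + 120 = -960;  -4242 + 960 = -3282;  -9542 + 3282 = -6260;  -13527 + 6260 = -7267;  -12496 + 7267 = -5229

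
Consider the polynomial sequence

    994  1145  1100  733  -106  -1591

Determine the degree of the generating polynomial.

Δ: 151, -45, -367, -839, -1485
Δ²: -196, -322, -472, -646
Δ³: -126, -150, -174
Δ⁴: -24, -24
The fourth differences are constant, so the polynomial has degree 4.

4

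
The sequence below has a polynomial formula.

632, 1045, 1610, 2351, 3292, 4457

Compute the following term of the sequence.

413, 565, 741, 941, 1165
152, 176, 200, 224
24, 24, 24
Constant third difference = 24, so extend:
224 + 24 = 248;  1165 + 248 = 1413;  4457 + 1413 = 5870

5870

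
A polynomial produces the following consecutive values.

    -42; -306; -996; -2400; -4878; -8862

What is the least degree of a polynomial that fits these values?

4

Δ: -264, -690, -1404, -2478, -3984
Δ²: -426, -714, -1074, -1506
Δ³: -288, -360, -432
Δ⁴: -72, -72
The fourth differences are constant, so the polynomial has degree 4.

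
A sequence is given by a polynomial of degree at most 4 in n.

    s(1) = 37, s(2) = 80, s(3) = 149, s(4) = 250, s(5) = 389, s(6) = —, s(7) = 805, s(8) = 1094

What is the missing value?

572

Using the first 5 terms:
Δ: 43  69  101  139
Δ²: 26  32  38
Δ³: 6  6
Constant third difference = 6.
Extend forward: 38 + 6 = 44;  139 + 44 = 183;  389 + 183 = 572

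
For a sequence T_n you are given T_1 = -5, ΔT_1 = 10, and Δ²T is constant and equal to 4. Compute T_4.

Build the table forward from the leading diagonal:
Δ²: 4, 4, 4, 4
Δ: 10, 14, 18, 22
T: -5, 5, 19, 37

37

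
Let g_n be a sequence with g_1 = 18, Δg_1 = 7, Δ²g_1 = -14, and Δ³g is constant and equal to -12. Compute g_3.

18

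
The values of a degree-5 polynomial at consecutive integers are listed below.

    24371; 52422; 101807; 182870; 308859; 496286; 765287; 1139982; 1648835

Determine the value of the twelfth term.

4337702

D1: 28051 , 49385 , 81063 , 125989 , 187427 , 269001 , 374695 , 508853
D2: 21334 , 31678 , 44926 , 61438 , 81574 , 105694 , 134158
D3: 10344 , 13248 , 16512 , 20136 , 24120 , 28464
D4: 2904 , 3264 , 3624 , 3984 , 4344
D5: 360 , 360 , 360 , 360
Constant fifth difference = 360, so extend:
4344 + 360 = 4704;  28464 + 4704 = 33168;  134158 + 33168 = 167326;  508853 + 167326 = 676179;  1648835 + 676179 = 2325014
4704 + 360 = 5064;  33168 + 5064 = 38232;  167326 + 38232 = 205558;  676179 + 205558 = 881737;  2325014 + 881737 = 3206751
5064 + 360 = 5424;  38232 + 5424 = 43656;  205558 + 43656 = 249214;  881737 + 249214 = 1130951;  3206751 + 1130951 = 4337702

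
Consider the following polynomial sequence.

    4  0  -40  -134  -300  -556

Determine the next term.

First differences: -4, -40, -94, -166, -256
Second differences: -36, -54, -72, -90
Third differences: -18, -18, -18
Constant third difference = -18, so extend:
-90 − 18 = -108;  -256 − 108 = -364;  -556 − 364 = -920

-920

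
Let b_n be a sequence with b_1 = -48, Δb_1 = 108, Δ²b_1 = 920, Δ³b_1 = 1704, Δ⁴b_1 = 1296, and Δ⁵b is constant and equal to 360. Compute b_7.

70080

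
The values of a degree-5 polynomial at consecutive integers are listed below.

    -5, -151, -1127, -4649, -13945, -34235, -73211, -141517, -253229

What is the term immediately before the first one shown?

-5

D1: -146, -976, -3522, -9296, -20290, -38976, -68306, -111712
D2: -830, -2546, -5774, -10994, -18686, -29330, -43406
D3: -1716, -3228, -5220, -7692, -10644, -14076
D4: -1512, -1992, -2472, -2952, -3432
D5: -480, -480, -480, -480
The fifth differences are constant at -480.
Work back: -1512 + 480 = -1032;  -1716 + 1032 = -684;  -830 + 684 = -146;  -146 + 146 = 0;  -5 + 0 = -5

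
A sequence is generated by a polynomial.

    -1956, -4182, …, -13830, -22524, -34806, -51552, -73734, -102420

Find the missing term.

Using the last 6 terms:
-8694, -12282, -16746, -22182, -28686
-3588, -4464, -5436, -6504
-876, -972, -1068
-96, -96
Constant fourth difference = -96.
Extend backward: -876 + 96 = -780;  -3588 + 780 = -2808;  -8694 + 2808 = -5886;  -13830 + 5886 = -7944

-7944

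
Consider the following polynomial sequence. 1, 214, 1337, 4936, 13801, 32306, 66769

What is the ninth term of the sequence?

D1: 213 , 1123 , 3599 , 8865 , 18505 , 34463
D2: 910 , 2476 , 5266 , 9640 , 15958
D3: 1566 , 2790 , 4374 , 6318
D4: 1224 , 1584 , 1944
D5: 360 , 360
Constant fifth difference = 360, so extend:
1944 + 360 = 2304;  6318 + 2304 = 8622;  15958 + 8622 = 24580;  34463 + 24580 = 59043;  66769 + 59043 = 125812
2304 + 360 = 2664;  8622 + 2664 = 11286;  24580 + 11286 = 35866;  59043 + 35866 = 94909;  125812 + 94909 = 220721

220721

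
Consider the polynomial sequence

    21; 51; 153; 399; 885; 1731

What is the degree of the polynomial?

4

30, 102, 246, 486, 846
72, 144, 240, 360
72, 96, 120
24, 24
The fourth differences are constant, so the polynomial has degree 4.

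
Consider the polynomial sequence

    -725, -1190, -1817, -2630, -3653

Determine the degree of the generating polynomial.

3

D1: -465, -627, -813, -1023
D2: -162, -186, -210
D3: -24, -24
The third differences are constant, so the polynomial has degree 3.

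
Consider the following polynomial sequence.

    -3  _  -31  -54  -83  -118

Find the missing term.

-14

Using the last 4 terms:
First differences: -23  -29  -35
Second differences: -6  -6
Constant second difference = -6.
Extend backward: -23 + 6 = -17;  -31 + 17 = -14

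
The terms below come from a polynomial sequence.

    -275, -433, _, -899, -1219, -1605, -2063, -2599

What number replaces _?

-639

Using the last 5 terms:
-320, -386, -458, -536
-66, -72, -78
-6, -6
Constant third difference = -6.
Extend backward: -66 + 6 = -60;  -320 + 60 = -260;  -899 + 260 = -639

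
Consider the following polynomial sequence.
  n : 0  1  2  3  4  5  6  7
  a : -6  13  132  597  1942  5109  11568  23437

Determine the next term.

43602

Δ: 19, 119, 465, 1345, 3167, 6459, 11869
Δ²: 100, 346, 880, 1822, 3292, 5410
Δ³: 246, 534, 942, 1470, 2118
Δ⁴: 288, 408, 528, 648
Δ⁵: 120, 120, 120
Constant fifth difference = 120, so extend:
648 + 120 = 768;  2118 + 768 = 2886;  5410 + 2886 = 8296;  11869 + 8296 = 20165;  23437 + 20165 = 43602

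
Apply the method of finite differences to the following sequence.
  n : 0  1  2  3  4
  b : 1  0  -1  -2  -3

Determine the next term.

-4

-1 , -1 , -1 , -1
First differences constant at -1.
-3 − 1 = -4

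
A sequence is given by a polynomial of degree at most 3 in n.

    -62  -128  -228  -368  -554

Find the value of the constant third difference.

-6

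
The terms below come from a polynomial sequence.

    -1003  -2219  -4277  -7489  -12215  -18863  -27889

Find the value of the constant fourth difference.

-48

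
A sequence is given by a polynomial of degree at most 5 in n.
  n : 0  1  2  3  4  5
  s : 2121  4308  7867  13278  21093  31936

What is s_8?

89953

D1: 2187, 3559, 5411, 7815, 10843
D2: 1372, 1852, 2404, 3028
D3: 480, 552, 624
D4: 72, 72
Constant fourth difference = 72, so extend:
624 + 72 = 696;  3028 + 696 = 3724;  10843 + 3724 = 14567;  31936 + 14567 = 46503
696 + 72 = 768;  3724 + 768 = 4492;  14567 + 4492 = 19059;  46503 + 19059 = 65562
768 + 72 = 840;  4492 + 840 = 5332;  19059 + 5332 = 24391;  65562 + 24391 = 89953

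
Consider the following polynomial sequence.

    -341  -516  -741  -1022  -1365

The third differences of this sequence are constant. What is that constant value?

Δ: -175, -225, -281, -343
Δ²: -50, -56, -62
Δ³: -6, -6

-6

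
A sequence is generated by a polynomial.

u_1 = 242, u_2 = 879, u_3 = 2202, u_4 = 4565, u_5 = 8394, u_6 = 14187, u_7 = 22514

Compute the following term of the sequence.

34017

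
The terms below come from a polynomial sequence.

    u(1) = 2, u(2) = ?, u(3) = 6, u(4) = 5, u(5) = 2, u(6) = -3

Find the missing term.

5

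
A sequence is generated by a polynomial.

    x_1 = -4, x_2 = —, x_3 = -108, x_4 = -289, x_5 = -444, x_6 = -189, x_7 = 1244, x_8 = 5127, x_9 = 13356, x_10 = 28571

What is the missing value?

-21

Using the last 8 terms:
D1: -181, -155, 255, 1433, 3883, 8229, 15215
D2: 26, 410, 1178, 2450, 4346, 6986
D3: 384, 768, 1272, 1896, 2640
D4: 384, 504, 624, 744
D5: 120, 120, 120
Constant fifth difference = 120.
Extend backward: 384 − 120 = 264;  384 − 264 = 120;  26 − 120 = -94;  -181 + 94 = -87;  -108 + 87 = -21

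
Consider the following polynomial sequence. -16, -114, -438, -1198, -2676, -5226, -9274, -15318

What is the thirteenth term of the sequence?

-98, -324, -760, -1478, -2550, -4048, -6044
-226, -436, -718, -1072, -1498, -1996
-210, -282, -354, -426, -498
-72, -72, -72, -72
The fourth differences are constant (-72).
-498 − 72 = -570;  -1996 − 570 = -2566;  -6044 − 2566 = -8610;  -15318 − 8610 = -23928
-570 − 72 = -642;  -2566 − 642 = -3208;  -8610 − 3208 = -11818;  -23928 − 11818 = -35746
-642 − 72 = -714;  -3208 − 714 = -3922;  -11818 − 3922 = -15740;  -35746 − 15740 = -51486
-714 − 72 = -786;  -3922 − 786 = -4708;  -15740 − 4708 = -20448;  -51486 − 20448 = -71934
-786 − 72 = -858;  -4708 − 858 = -5566;  -20448 − 5566 = -26014;  -71934 − 26014 = -97948

-97948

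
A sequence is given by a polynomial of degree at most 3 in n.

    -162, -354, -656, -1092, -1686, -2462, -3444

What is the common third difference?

-24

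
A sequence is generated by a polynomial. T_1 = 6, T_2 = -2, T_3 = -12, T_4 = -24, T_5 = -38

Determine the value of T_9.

-114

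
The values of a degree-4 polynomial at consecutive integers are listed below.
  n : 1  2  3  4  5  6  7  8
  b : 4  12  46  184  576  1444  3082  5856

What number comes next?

Δ: 8, 34, 138, 392, 868, 1638, 2774
Δ²: 26, 104, 254, 476, 770, 1136
Δ³: 78, 150, 222, 294, 366
Δ⁴: 72, 72, 72, 72
The fourth differences are constant (72).
366 + 72 = 438;  1136 + 438 = 1574;  2774 + 1574 = 4348;  5856 + 4348 = 10204

10204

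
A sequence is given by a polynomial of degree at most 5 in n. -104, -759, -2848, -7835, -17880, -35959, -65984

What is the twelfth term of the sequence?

-612859

Δ: -655, -2089, -4987, -10045, -18079, -30025
Δ²: -1434, -2898, -5058, -8034, -11946
Δ³: -1464, -2160, -2976, -3912
Δ⁴: -696, -816, -936
Δ⁵: -120, -120
Constant fifth difference = -120, so extend:
-936 − 120 = -1056;  -3912 − 1056 = -4968;  -11946 − 4968 = -16914;  -30025 − 16914 = -46939;  -65984 − 46939 = -112923
-1056 − 120 = -1176;  -4968 − 1176 = -6144;  -16914 − 6144 = -23058;  -46939 − 23058 = -69997;  -112923 − 69997 = -182920
-1176 − 120 = -1296;  -6144 − 1296 = -7440;  -23058 − 7440 = -30498;  -69997 − 30498 = -100495;  -182920 − 100495 = -283415
-1296 − 120 = -1416;  -7440 − 1416 = -8856;  -30498 − 8856 = -39354;  -100495 − 39354 = -139849;  -283415 − 139849 = -423264
-1416 − 120 = -1536;  -8856 − 1536 = -10392;  -39354 − 10392 = -49746;  -139849 − 49746 = -189595;  -423264 − 189595 = -612859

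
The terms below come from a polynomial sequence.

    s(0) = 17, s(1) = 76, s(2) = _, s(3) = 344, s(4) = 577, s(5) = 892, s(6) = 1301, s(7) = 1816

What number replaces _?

181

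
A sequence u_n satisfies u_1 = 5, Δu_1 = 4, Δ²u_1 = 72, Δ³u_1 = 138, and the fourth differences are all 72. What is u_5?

Build the table forward from the leading diagonal:
Δ⁴: 72, 72, 72, 72, 72
Δ³: 138, 210, 282, 354, 426
Δ²: 72, 210, 420, 702, 1056
Δ: 4, 76, 286, 706, 1408
u: 5, 9, 85, 371, 1077

1077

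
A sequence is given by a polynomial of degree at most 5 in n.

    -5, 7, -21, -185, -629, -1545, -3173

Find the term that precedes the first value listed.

D1: 12  -28  -164  -444  -916  -1628
D2: -40  -136  -280  -472  -712
D3: -96  -144  -192  -240
D4: -48  -48  -48
The fourth differences are constant at -48.
Work back: -96 + 48 = -48;  -40 + 48 = 8;  12 − 8 = 4;  -5 − 4 = -9

-9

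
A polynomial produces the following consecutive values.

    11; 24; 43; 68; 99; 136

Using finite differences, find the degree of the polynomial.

13, 19, 25, 31, 37
6, 6, 6, 6
The second differences are constant, so the polynomial has degree 2.

2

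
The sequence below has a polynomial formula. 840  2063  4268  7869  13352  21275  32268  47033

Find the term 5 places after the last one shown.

D1: 1223, 2205, 3601, 5483, 7923, 10993, 14765
D2: 982, 1396, 1882, 2440, 3070, 3772
D3: 414, 486, 558, 630, 702
D4: 72, 72, 72, 72
Constant fourth difference = 72, so extend:
702 + 72 = 774;  3772 + 774 = 4546;  14765 + 4546 = 19311;  47033 + 19311 = 66344
774 + 72 = 846;  4546 + 846 = 5392;  19311 + 5392 = 24703;  66344 + 24703 = 91047
846 + 72 = 918;  5392 + 918 = 6310;  24703 + 6310 = 31013;  91047 + 31013 = 122060
918 + 72 = 990;  6310 + 990 = 7300;  31013 + 7300 = 38313;  122060 + 38313 = 160373
990 + 72 = 1062;  7300 + 1062 = 8362;  38313 + 8362 = 46675;  160373 + 46675 = 207048

207048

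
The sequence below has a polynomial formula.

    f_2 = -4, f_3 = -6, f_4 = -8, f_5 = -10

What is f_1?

-2

First differences: -2  -2  -2
The first differences are constant at -2.
Work back: -4 + 2 = -2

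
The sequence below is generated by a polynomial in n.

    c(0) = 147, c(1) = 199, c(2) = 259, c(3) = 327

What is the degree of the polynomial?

2

Δ: 52, 60, 68
Δ²: 8, 8
The second differences are constant, so the polynomial has degree 2.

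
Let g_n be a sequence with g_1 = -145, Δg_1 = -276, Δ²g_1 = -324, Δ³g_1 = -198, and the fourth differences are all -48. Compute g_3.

Build the table forward from the leading diagonal:
Δ⁴: -48  -48  -48
Δ³: -198  -246  -294
Δ²: -324  -522  -768
Δ: -276  -600  -1122
g: -145  -421  -1021

-1021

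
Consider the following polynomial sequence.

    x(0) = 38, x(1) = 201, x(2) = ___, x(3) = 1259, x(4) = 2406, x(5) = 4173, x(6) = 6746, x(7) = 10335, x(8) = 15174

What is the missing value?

Using the last 6 terms:
D1: 1147, 1767, 2573, 3589, 4839
D2: 620, 806, 1016, 1250
D3: 186, 210, 234
D4: 24, 24
Constant fourth difference = 24.
Extend backward: 186 − 24 = 162;  620 − 162 = 458;  1147 − 458 = 689;  1259 − 689 = 570

570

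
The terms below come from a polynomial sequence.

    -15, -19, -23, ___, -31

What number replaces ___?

Using the first 3 terms:
Δ: -4  -4
Constant first difference = -4.
Extend forward: -23 − 4 = -27

-27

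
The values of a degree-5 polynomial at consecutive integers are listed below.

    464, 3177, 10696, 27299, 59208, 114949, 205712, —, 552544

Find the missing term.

Using the first 7 terms:
Δ: 2713  7519  16603  31909  55741  90763
Δ²: 4806  9084  15306  23832  35022
Δ³: 4278  6222  8526  11190
Δ⁴: 1944  2304  2664
Δ⁵: 360  360
Constant fifth difference = 360.
Extend forward: 2664 + 360 = 3024;  11190 + 3024 = 14214;  35022 + 14214 = 49236;  90763 + 49236 = 139999;  205712 + 139999 = 345711

345711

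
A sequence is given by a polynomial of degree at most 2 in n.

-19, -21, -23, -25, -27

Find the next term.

D1: -2  -2  -2  -2
Constant first difference = -2, so extend:
-27 − 2 = -29

-29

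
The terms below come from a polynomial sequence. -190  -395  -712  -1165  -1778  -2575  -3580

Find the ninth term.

-205  -317  -453  -613  -797  -1005
-112  -136  -160  -184  -208
-24  -24  -24  -24
Constant third difference = -24, so extend:
-208 − 24 = -232;  -1005 − 232 = -1237;  -3580 − 1237 = -4817
-232 − 24 = -256;  -1237 − 256 = -1493;  -4817 − 1493 = -6310

-6310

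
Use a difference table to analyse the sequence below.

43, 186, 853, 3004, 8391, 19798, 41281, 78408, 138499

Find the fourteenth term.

D1: 143, 667, 2151, 5387, 11407, 21483, 37127, 60091
D2: 524, 1484, 3236, 6020, 10076, 15644, 22964
D3: 960, 1752, 2784, 4056, 5568, 7320
D4: 792, 1032, 1272, 1512, 1752
D5: 240, 240, 240, 240
Constant fifth difference = 240, so extend:
1752 + 240 = 1992;  7320 + 1992 = 9312;  22964 + 9312 = 32276;  60091 + 32276 = 92367;  138499 + 92367 = 230866
1992 + 240 = 2232;  9312 + 2232 = 11544;  32276 + 11544 = 43820;  92367 + 43820 = 136187;  230866 + 136187 = 367053
2232 + 240 = 2472;  11544 + 2472 = 14016;  43820 + 14016 = 57836;  136187 + 57836 = 194023;  367053 + 194023 = 561076
2472 + 240 = 2712;  14016 + 2712 = 16728;  57836 + 16728 = 74564;  194023 + 74564 = 268587;  561076 + 268587 = 829663
2712 + 240 = 2952;  16728 + 2952 = 19680;  74564 + 19680 = 94244;  268587 + 94244 = 362831;  829663 + 362831 = 1192494

1192494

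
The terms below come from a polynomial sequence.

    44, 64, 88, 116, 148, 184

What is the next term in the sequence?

D1: 20, 24, 28, 32, 36
D2: 4, 4, 4, 4
The second differences are constant (4).
36 + 4 = 40;  184 + 40 = 224

224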